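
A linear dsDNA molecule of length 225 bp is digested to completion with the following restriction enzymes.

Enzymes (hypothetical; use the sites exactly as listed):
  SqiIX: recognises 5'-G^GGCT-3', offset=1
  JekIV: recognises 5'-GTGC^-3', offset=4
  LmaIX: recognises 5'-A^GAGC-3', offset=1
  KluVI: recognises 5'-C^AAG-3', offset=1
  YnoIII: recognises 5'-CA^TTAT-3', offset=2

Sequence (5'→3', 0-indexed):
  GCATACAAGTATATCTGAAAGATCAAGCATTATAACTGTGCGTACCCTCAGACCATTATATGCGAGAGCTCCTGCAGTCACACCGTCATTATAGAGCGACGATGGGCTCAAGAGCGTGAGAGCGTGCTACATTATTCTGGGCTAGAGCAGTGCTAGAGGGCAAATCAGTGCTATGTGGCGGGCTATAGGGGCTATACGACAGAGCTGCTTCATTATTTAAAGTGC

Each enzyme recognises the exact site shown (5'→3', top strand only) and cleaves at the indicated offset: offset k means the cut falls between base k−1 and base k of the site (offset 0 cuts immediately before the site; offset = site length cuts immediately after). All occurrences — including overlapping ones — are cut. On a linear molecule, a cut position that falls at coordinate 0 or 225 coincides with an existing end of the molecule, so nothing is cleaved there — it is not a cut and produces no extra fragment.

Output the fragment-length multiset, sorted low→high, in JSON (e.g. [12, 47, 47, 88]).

Site scan:
  SqiIX (GGGCT, off=1): starts [103, 138, 179, 188] → cuts [104, 139, 180, 189]
  JekIV (GTGC, off=4): starts [37, 123, 149, 167, 221] → cuts [41, 127, 153, 171] (position 225 is a terminus of the linear molecule — no cut)
  LmaIX (AGAGC, off=1): starts [64, 92, 110, 118, 143, 200] → cuts [65, 93, 111, 119, 144, 201]
  KluVI (CAAG, off=1): starts [5, 23, 108] → cuts [6, 24, 109]
  YnoIII (CATTAT, off=2): starts [27, 53, 86, 129, 210] → cuts [29, 55, 88, 131, 212]

Pooled cuts: [6, 24, 29, 41, 55, 65, 88, 93, 104, 109, 111, 119, 127, 131, 139, 144, 153, 171, 180, 189, 201, 212]

Fragment lengths:
  [0,6): 6 bp
  [6,24): 18 bp
  [24,29): 5 bp
  [29,41): 12 bp
  [41,55): 14 bp
  [55,65): 10 bp
  [65,88): 23 bp
  [88,93): 5 bp
  [93,104): 11 bp
  [104,109): 5 bp
  [109,111): 2 bp
  [111,119): 8 bp
  [119,127): 8 bp
  [127,131): 4 bp
  [131,139): 8 bp
  [139,144): 5 bp
  [144,153): 9 bp
  [153,171): 18 bp
  [171,180): 9 bp
  [180,189): 9 bp
  [189,201): 12 bp
  [201,212): 11 bp
  [212,225): 13 bp

[2,4,5,5,5,5,6,8,8,8,9,9,9,10,11,11,12,12,13,14,18,18,23]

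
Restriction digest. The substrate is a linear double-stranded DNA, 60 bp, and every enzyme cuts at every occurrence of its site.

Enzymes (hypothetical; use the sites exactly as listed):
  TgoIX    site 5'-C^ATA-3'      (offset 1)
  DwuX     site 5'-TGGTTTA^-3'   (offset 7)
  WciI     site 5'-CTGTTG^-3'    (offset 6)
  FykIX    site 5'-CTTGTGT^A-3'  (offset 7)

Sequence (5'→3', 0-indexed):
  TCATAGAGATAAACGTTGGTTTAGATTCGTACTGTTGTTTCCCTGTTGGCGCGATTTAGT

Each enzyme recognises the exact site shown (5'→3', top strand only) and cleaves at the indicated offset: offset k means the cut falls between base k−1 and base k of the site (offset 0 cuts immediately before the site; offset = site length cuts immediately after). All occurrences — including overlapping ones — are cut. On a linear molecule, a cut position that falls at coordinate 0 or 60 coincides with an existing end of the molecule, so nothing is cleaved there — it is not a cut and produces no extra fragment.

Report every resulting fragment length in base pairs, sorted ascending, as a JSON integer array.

Scan for sites:
  TgoIX CATA/1: at [1] ⇒ [2]
  DwuX TGGTTTA/7: at [16] ⇒ [23]
  WciI CTGTTG/6: at [31, 42] ⇒ [37, 48]
  FykIX (CTTGTGTA, off=7): no sites

All cut coordinates (distinct, sorted): [2, 23, 37, 48]

Fragments:
  [0,2): 2 bp
  [2,23): 21 bp
  [23,37): 14 bp
  [37,48): 11 bp
  [48,60): 12 bp

[2,11,12,14,21]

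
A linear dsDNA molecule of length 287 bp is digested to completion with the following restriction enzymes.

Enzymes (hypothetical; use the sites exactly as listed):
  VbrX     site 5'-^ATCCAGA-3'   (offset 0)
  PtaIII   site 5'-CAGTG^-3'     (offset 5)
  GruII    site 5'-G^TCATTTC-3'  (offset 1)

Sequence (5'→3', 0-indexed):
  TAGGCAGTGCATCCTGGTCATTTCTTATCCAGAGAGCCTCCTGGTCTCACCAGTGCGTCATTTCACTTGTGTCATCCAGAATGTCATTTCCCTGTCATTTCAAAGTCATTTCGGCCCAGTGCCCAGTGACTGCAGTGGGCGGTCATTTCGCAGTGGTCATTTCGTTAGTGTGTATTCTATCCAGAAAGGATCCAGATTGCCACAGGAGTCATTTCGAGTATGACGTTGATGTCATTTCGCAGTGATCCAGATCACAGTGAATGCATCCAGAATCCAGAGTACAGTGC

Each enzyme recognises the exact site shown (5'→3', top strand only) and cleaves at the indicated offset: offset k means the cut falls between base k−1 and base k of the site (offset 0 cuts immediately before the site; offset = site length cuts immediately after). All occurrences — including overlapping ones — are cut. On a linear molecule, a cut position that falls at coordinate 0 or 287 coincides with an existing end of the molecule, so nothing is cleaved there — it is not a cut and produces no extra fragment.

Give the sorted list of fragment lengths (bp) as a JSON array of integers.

[1,1,2,5,5,7,7,8,9,9,9,10,11,11,11,13,13,15,15,16,16,19,22,23,29]

Scan for sites:
  VbrX ATCCAGA/0: at [26, 73, 178, 189, 244, 264, 271] ⇒ [26, 73, 178, 189, 244, 264, 271]
  PtaIII CAGTG/5: at [4, 50, 116, 123, 132, 150, 239, 254, 281] ⇒ [9, 55, 121, 128, 137, 155, 244, 259, 286]
  GruII GTCATTTC/1: at [16, 56, 82, 93, 104, 141, 155, 207, 230] ⇒ [17, 57, 83, 94, 105, 142, 156, 208, 231]

All cut coordinates (distinct, sorted): [9, 17, 26, 55, 57, 73, 83, 94, 105, 121, 128, 137, 142, 155, 156, 178, 189, 208, 231, 244, 259, 264, 271, 286]

Fragment lengths:
  [0,9): 9 bp
  [9,17): 8 bp
  [17,26): 9 bp
  [26,55): 29 bp
  [55,57): 2 bp
  [57,73): 16 bp
  [73,83): 10 bp
  [83,94): 11 bp
  [94,105): 11 bp
  [105,121): 16 bp
  [121,128): 7 bp
  [128,137): 9 bp
  [137,142): 5 bp
  [142,155): 13 bp
  [155,156): 1 bp
  [156,178): 22 bp
  [178,189): 11 bp
  [189,208): 19 bp
  [208,231): 23 bp
  [231,244): 13 bp
  [244,259): 15 bp
  [259,264): 5 bp
  [264,271): 7 bp
  [271,286): 15 bp
  [286,287): 1 bp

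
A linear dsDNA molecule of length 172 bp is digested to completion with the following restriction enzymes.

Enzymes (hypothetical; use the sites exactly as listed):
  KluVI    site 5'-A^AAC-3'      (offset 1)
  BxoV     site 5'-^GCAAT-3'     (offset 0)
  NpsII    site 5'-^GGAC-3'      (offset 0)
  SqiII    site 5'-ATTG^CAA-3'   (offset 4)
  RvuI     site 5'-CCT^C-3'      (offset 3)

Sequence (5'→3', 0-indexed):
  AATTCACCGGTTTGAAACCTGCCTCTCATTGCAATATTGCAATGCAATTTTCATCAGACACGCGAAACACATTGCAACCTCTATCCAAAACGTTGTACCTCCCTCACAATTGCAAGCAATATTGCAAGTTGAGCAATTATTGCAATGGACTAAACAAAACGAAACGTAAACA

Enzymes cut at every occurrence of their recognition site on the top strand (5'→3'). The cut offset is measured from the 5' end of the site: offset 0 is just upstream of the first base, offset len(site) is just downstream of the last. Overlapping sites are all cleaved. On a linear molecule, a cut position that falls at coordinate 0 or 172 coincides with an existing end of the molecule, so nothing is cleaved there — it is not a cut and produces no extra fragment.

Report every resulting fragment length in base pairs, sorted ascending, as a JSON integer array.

Per-enzyme occurrences:
  KluVI (AAAC, off=1): starts [14, 64, 87, 151, 156, 161, 167] → cuts [15, 65, 88, 152, 157, 162, 168]
  BxoV (GCAAT, off=0): starts [30, 38, 43, 115, 132, 141] → cuts [30, 38, 43, 115, 132, 141]
  NpsII (GGAC, off=0): starts [146] → cuts [146]
  SqiII (ATTGCAA, off=4): starts [27, 35, 70, 108, 120, 138] → cuts [31, 39, 74, 112, 124, 142]
  RvuI (CCTC, off=3): starts [21, 77, 97, 101] → cuts [24, 80, 100, 104]

All cut coordinates (distinct, sorted): [15, 24, 30, 31, 38, 39, 43, 65, 74, 80, 88, 100, 104, 112, 115, 124, 132, 141, 142, 146, 152, 157, 162, 168]

Fragment lengths:
  [0,15): 15 bp
  [15,24): 9 bp
  [24,30): 6 bp
  [30,31): 1 bp
  [31,38): 7 bp
  [38,39): 1 bp
  [39,43): 4 bp
  [43,65): 22 bp
  [65,74): 9 bp
  [74,80): 6 bp
  [80,88): 8 bp
  [88,100): 12 bp
  [100,104): 4 bp
  [104,112): 8 bp
  [112,115): 3 bp
  [115,124): 9 bp
  [124,132): 8 bp
  [132,141): 9 bp
  [141,142): 1 bp
  [142,146): 4 bp
  [146,152): 6 bp
  [152,157): 5 bp
  [157,162): 5 bp
  [162,168): 6 bp
  [168,172): 4 bp

[1,1,1,3,4,4,4,4,5,5,6,6,6,6,7,8,8,8,9,9,9,9,12,15,22]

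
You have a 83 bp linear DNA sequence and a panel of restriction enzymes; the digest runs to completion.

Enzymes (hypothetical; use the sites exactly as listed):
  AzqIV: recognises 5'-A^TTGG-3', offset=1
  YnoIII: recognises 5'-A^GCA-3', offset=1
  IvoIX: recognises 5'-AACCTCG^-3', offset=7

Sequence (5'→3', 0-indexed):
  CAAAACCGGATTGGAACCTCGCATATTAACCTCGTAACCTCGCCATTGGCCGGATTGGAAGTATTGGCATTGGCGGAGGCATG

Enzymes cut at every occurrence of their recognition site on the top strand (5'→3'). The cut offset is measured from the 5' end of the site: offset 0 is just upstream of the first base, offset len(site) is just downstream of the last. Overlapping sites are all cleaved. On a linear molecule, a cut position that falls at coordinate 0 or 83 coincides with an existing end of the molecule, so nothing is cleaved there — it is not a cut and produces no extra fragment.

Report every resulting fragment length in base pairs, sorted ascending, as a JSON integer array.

[3,6,8,9,9,10,11,13,14]

Scan for sites:
  AzqIV ATTGG/1: at [9, 44, 53, 62, 68] ⇒ [10, 45, 54, 63, 69]
  YnoIII (AGCA, off=1): no sites
  IvoIX AACCTCG/7: at [14, 27, 35] ⇒ [21, 34, 42]

All cut coordinates (distinct, sorted): [10, 21, 34, 42, 45, 54, 63, 69]

Fragments:
  [0,10): 10 bp
  [10,21): 11 bp
  [21,34): 13 bp
  [34,42): 8 bp
  [42,45): 3 bp
  [45,54): 9 bp
  [54,63): 9 bp
  [63,69): 6 bp
  [69,83): 14 bp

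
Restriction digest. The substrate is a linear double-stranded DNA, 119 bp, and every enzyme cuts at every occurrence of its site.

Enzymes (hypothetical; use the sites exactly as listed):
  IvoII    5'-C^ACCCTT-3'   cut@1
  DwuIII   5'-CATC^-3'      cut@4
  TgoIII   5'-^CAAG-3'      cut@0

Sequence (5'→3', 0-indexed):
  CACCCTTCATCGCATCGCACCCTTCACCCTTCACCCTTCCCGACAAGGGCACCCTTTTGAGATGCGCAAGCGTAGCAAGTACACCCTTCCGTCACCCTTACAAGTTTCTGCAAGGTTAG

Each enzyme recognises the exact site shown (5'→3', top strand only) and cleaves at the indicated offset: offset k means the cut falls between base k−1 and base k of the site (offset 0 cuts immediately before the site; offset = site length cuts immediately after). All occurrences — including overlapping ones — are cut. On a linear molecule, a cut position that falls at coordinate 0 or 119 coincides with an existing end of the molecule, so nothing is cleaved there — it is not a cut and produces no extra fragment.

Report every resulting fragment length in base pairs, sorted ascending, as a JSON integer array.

[1,2,5,7,7,7,7,7,9,9,10,10,11,11,16]

Scan for sites:
  IvoII CACCCTT/1: at [0, 17, 24, 31, 49, 81, 92] ⇒ [1, 18, 25, 32, 50, 82, 93]
  DwuIII CATC/4: at [7, 12] ⇒ [11, 16]
  TgoIII CAAG/0: at [43, 66, 75, 100, 110] ⇒ [43, 66, 75, 100, 110]

All cut coordinates (distinct, sorted): [1, 11, 16, 18, 25, 32, 43, 50, 66, 75, 82, 93, 100, 110]

Fragment lengths:
  [0,1): 1 bp
  [1,11): 10 bp
  [11,16): 5 bp
  [16,18): 2 bp
  [18,25): 7 bp
  [25,32): 7 bp
  [32,43): 11 bp
  [43,50): 7 bp
  [50,66): 16 bp
  [66,75): 9 bp
  [75,82): 7 bp
  [82,93): 11 bp
  [93,100): 7 bp
  [100,110): 10 bp
  [110,119): 9 bp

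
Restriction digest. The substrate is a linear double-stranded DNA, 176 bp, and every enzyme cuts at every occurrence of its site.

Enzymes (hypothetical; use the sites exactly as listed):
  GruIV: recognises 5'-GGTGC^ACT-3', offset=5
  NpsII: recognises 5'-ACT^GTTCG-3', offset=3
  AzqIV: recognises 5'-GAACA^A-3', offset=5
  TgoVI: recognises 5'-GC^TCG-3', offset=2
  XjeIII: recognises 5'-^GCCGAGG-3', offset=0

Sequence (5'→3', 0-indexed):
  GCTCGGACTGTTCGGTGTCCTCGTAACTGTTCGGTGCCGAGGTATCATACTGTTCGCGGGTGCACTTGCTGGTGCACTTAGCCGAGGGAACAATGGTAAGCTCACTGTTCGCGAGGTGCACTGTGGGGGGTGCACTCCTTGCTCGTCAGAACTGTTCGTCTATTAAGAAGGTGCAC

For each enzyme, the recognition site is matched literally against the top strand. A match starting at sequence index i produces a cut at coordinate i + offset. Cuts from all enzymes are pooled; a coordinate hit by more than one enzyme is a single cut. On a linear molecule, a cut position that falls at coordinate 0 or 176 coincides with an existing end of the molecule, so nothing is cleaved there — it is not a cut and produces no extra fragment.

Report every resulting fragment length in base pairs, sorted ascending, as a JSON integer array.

[2,5,7,7,9,11,12,12,12,13,14,14,16,19,23]

Per-enzyme occurrences:
  GruIV (GGTGCACT, off=5): starts [58, 70, 114, 128] → cuts [63, 75, 119, 133]
  NpsII (ACTGTTCG, off=3): starts [6, 25, 48, 103, 150] → cuts [9, 28, 51, 106, 153]
  AzqIV (GAACAA, off=5): starts [87] → cuts [92]
  TgoVI (GCTCG, off=2): starts [0, 140] → cuts [2, 142]
  XjeIII (GCCGAGG, off=0): starts [35, 80] → cuts [35, 80]

All cut coordinates (distinct, sorted): [2, 9, 28, 35, 51, 63, 75, 80, 92, 106, 119, 133, 142, 153]

Fragment lengths:
  [0,2): 2 bp
  [2,9): 7 bp
  [9,28): 19 bp
  [28,35): 7 bp
  [35,51): 16 bp
  [51,63): 12 bp
  [63,75): 12 bp
  [75,80): 5 bp
  [80,92): 12 bp
  [92,106): 14 bp
  [106,119): 13 bp
  [119,133): 14 bp
  [133,142): 9 bp
  [142,153): 11 bp
  [153,176): 23 bp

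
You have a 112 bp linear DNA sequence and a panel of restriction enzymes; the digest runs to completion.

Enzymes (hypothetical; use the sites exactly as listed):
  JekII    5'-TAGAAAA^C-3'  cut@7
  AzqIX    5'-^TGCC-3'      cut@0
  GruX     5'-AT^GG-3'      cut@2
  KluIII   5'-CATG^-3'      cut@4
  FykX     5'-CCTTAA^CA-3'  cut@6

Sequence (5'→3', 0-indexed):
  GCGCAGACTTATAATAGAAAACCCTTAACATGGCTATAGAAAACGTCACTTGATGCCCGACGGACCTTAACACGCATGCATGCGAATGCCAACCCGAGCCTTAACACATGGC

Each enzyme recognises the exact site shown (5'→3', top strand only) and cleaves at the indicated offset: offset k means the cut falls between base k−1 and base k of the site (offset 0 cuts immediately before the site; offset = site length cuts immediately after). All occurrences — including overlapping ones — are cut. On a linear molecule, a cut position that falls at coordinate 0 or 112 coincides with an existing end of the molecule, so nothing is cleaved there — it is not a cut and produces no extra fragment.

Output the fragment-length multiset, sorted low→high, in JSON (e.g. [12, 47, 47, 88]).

Per-enzyme occurrences:
  JekII TAGAAAAC/7: at [14, 36] ⇒ [21, 43]
  AzqIX TGCC/0: at [53, 86] ⇒ [53, 86]
  GruX ATGG/2: at [29, 107] ⇒ [31, 109]
  KluIII CATG/4: at [28, 74, 78, 106] ⇒ [32, 78, 82, 110]
  FykX CCTTAACA/6: at [22, 64, 98] ⇒ [28, 70, 104]

Pooled cuts: [21, 28, 31, 32, 43, 53, 70, 78, 82, 86, 104, 109, 110]

Fragments:
  [0,21): 21 bp
  [21,28): 7 bp
  [28,31): 3 bp
  [31,32): 1 bp
  [32,43): 11 bp
  [43,53): 10 bp
  [53,70): 17 bp
  [70,78): 8 bp
  [78,82): 4 bp
  [82,86): 4 bp
  [86,104): 18 bp
  [104,109): 5 bp
  [109,110): 1 bp
  [110,112): 2 bp

[1,1,2,3,4,4,5,7,8,10,11,17,18,21]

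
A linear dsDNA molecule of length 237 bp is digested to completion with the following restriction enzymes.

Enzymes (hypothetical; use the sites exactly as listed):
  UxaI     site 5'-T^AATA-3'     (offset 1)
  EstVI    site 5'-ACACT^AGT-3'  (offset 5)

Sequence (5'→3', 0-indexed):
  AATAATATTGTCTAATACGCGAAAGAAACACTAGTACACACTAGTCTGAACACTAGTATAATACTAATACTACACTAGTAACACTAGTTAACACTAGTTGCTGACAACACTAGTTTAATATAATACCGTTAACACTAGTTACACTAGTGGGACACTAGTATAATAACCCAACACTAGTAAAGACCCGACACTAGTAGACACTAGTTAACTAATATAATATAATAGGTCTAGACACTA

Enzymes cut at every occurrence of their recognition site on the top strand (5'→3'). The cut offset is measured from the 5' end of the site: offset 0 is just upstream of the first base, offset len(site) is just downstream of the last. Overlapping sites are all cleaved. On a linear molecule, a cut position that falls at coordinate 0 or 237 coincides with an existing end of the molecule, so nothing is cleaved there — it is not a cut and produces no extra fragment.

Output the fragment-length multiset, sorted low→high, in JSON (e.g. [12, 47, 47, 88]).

[3,5,5,5,5,5,5,6,8,9,9,10,10,10,10,11,11,12,14,15,16,17,17,19]

Per-enzyme occurrences:
  UxaI (TAATA, off=1): starts [2, 12, 58, 64, 115, 120, 160, 209, 214, 219] → cuts [3, 13, 59, 65, 116, 121, 161, 210, 215, 220]
  EstVI (ACACTAGT, off=5): starts [27, 37, 49, 71, 80, 90, 106, 131, 140, 151, 170, 187, 197] → cuts [32, 42, 54, 76, 85, 95, 111, 136, 145, 156, 175, 192, 202]

All cut coordinates (distinct, sorted): [3, 13, 32, 42, 54, 59, 65, 76, 85, 95, 111, 116, 121, 136, 145, 156, 161, 175, 192, 202, 210, 215, 220]

Fragments:
  [0,3): 3 bp
  [3,13): 10 bp
  [13,32): 19 bp
  [32,42): 10 bp
  [42,54): 12 bp
  [54,59): 5 bp
  [59,65): 6 bp
  [65,76): 11 bp
  [76,85): 9 bp
  [85,95): 10 bp
  [95,111): 16 bp
  [111,116): 5 bp
  [116,121): 5 bp
  [121,136): 15 bp
  [136,145): 9 bp
  [145,156): 11 bp
  [156,161): 5 bp
  [161,175): 14 bp
  [175,192): 17 bp
  [192,202): 10 bp
  [202,210): 8 bp
  [210,215): 5 bp
  [215,220): 5 bp
  [220,237): 17 bp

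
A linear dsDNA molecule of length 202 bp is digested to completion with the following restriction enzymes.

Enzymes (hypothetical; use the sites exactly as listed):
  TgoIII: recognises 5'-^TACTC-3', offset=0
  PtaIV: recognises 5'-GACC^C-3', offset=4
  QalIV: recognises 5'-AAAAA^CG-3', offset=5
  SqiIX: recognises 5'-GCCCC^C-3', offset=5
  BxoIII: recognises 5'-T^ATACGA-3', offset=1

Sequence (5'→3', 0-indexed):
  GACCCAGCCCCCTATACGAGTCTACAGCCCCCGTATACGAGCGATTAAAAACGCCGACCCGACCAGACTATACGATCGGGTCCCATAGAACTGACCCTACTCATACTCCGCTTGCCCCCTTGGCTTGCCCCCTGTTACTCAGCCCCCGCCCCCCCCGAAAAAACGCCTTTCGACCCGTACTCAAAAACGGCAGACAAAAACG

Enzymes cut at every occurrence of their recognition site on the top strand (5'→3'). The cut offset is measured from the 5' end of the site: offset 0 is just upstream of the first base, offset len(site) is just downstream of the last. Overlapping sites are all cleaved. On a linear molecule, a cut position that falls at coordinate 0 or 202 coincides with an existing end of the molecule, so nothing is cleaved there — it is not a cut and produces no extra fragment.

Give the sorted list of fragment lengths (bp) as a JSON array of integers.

Per-enzyme occurrences:
  TgoIII (TACTC, off=0): starts [97, 103, 135, 177] → cuts [97, 103, 135, 177]
  PtaIV (GACCC, off=4): starts [0, 55, 92, 171] → cuts [4, 59, 96, 175]
  QalIV (AAAAACG, off=5): starts [46, 158, 182, 195] → cuts [51, 163, 187, 200]
  SqiIX (GCCCCC, off=5): starts [6, 26, 113, 126, 141, 147] → cuts [11, 31, 118, 131, 146, 152]
  BxoIII (TATACGA, off=1): starts [12, 33, 68] → cuts [13, 34, 69]

Pooled cuts: [4, 11, 13, 31, 34, 51, 59, 69, 96, 97, 103, 118, 131, 135, 146, 152, 163, 175, 177, 187, 200]

Fragments:
  [0,4): 4 bp
  [4,11): 7 bp
  [11,13): 2 bp
  [13,31): 18 bp
  [31,34): 3 bp
  [34,51): 17 bp
  [51,59): 8 bp
  [59,69): 10 bp
  [69,96): 27 bp
  [96,97): 1 bp
  [97,103): 6 bp
  [103,118): 15 bp
  [118,131): 13 bp
  [131,135): 4 bp
  [135,146): 11 bp
  [146,152): 6 bp
  [152,163): 11 bp
  [163,175): 12 bp
  [175,177): 2 bp
  [177,187): 10 bp
  [187,200): 13 bp
  [200,202): 2 bp

[1,2,2,2,3,4,4,6,6,7,8,10,10,11,11,12,13,13,15,17,18,27]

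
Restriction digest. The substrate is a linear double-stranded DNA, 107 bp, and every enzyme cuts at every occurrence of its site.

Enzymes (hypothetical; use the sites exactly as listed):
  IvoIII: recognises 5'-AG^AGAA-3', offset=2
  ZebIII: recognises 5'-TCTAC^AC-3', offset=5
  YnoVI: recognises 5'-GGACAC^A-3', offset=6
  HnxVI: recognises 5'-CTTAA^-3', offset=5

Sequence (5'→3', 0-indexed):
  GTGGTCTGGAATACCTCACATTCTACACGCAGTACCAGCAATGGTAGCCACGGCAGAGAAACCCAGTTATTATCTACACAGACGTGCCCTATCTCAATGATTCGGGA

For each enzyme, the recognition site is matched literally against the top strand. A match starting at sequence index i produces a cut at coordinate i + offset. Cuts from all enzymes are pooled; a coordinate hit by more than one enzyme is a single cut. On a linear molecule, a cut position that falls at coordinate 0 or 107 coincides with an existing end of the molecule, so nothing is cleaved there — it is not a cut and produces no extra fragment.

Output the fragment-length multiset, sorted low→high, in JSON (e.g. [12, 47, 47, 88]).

Site scan:
  IvoIII AGAGAA/2: at [54] ⇒ [56]
  ZebIII TCTACAC/5: at [21, 72] ⇒ [26, 77]
  YnoVI (GGACACA, off=6): no sites
  HnxVI (CTTAA, off=5): no sites

Pooled cuts: [26, 56, 77]

Fragment lengths:
  [0,26): 26 bp
  [26,56): 30 bp
  [56,77): 21 bp
  [77,107): 30 bp

[21,26,30,30]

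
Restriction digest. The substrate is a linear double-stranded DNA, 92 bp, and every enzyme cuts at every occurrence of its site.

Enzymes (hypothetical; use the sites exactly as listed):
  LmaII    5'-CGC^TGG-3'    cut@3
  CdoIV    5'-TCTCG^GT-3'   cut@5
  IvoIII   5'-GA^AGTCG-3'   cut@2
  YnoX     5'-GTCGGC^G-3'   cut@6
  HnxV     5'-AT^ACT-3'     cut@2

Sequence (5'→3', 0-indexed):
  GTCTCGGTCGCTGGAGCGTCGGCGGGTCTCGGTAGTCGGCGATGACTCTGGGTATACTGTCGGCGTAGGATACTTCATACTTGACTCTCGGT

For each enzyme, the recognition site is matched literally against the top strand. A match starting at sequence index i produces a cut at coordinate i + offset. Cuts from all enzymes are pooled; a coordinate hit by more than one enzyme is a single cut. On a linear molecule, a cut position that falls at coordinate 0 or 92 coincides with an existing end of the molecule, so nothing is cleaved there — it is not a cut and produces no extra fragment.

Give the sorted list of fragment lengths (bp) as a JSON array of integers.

Site scan:
  LmaII (CGCTGG, off=3): starts [8] → cuts [11]
  CdoIV (TCTCGGT, off=5): starts [1, 26, 85] → cuts [6, 31, 90]
  IvoIII (GAAGTCG, off=2): no sites
  YnoX (GTCGGCG, off=6): starts [17, 34, 58] → cuts [23, 40, 64]
  HnxV (ATACT, off=2): starts [53, 69, 76] → cuts [55, 71, 78]

Pooled cuts: [6, 11, 23, 31, 40, 55, 64, 71, 78, 90]

Fragments:
  [0,6): 6 bp
  [6,11): 5 bp
  [11,23): 12 bp
  [23,31): 8 bp
  [31,40): 9 bp
  [40,55): 15 bp
  [55,64): 9 bp
  [64,71): 7 bp
  [71,78): 7 bp
  [78,90): 12 bp
  [90,92): 2 bp

[2,5,6,7,7,8,9,9,12,12,15]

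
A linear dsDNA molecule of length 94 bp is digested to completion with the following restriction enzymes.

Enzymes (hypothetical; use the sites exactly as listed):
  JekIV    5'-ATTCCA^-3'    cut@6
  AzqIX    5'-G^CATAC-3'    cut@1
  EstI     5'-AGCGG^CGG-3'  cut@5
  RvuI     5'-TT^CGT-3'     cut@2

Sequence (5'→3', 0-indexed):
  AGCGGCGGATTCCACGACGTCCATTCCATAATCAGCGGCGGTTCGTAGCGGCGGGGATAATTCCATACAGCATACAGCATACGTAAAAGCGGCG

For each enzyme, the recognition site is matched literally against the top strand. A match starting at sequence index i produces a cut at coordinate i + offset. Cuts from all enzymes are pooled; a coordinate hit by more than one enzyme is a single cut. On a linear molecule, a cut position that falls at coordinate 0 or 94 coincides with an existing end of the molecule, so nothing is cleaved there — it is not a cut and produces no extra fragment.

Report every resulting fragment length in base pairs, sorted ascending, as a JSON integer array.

[5,5,5,7,8,9,10,14,14,17]

Per-enzyme occurrences:
  JekIV (ATTCCA, off=6): starts [8, 22, 59] → cuts [14, 28, 65]
  AzqIX (GCATAC, off=1): starts [69, 76] → cuts [70, 77]
  EstI (AGCGGCGG, off=5): starts [0, 33, 46] → cuts [5, 38, 51]
  RvuI (TTCGT, off=2): starts [41] → cuts [43]

All cut coordinates (distinct, sorted): [5, 14, 28, 38, 43, 51, 65, 70, 77]

Fragment lengths:
  [0,5): 5 bp
  [5,14): 9 bp
  [14,28): 14 bp
  [28,38): 10 bp
  [38,43): 5 bp
  [43,51): 8 bp
  [51,65): 14 bp
  [65,70): 5 bp
  [70,77): 7 bp
  [77,94): 17 bp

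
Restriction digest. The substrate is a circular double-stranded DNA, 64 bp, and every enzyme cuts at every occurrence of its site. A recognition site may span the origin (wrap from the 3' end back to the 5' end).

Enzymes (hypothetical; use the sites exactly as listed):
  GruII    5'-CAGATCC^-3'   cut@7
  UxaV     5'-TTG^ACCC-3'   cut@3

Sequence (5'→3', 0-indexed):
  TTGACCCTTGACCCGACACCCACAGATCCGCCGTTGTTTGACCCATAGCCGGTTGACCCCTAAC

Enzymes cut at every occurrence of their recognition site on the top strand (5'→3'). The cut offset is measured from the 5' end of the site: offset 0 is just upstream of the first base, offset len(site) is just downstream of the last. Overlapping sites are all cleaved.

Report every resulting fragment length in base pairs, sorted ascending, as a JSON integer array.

[7,11,12,15,19]

Per-enzyme occurrences:
  GruII CAGATCC/7: at [22] ⇒ [29]
  UxaV TTGACCC/3: at [0, 7, 37, 52] ⇒ [3, 10, 40, 55]

All cut coordinates (distinct, sorted): [3, 10, 29, 40, 55]

Fragments:
  3→10: 7 bp
  10→29: 19 bp
  29→40: 11 bp
  40→55: 15 bp
  55→3 (wrap): 64-55+3 = 12 bp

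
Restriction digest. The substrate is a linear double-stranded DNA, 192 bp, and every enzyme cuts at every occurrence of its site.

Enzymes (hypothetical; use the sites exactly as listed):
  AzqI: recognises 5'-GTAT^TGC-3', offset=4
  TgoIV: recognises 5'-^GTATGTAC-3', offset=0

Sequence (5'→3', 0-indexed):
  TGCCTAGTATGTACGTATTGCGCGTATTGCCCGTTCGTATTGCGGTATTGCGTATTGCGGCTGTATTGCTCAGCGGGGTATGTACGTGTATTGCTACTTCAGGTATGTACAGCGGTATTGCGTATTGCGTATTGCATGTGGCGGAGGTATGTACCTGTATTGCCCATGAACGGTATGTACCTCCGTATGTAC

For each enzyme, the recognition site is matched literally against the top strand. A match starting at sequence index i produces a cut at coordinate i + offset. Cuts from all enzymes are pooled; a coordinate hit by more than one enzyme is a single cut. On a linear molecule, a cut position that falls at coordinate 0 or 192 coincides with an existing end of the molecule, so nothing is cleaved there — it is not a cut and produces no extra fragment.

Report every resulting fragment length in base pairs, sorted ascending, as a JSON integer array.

[6,7,7,7,8,8,9,11,11,11,12,12,12,13,14,14,14,16]

Scan for sites:
  AzqI (GTATTGC, off=4): starts [14, 23, 36, 44, 51, 62, 87, 114, 121, 128, 156] → cuts [18, 27, 40, 48, 55, 66, 91, 118, 125, 132, 160]
  TgoIV (GTATGTAC, off=0): starts [6, 77, 102, 146, 172, 184] → cuts [6, 77, 102, 146, 172, 184]

Pooled cuts: [6, 18, 27, 40, 48, 55, 66, 77, 91, 102, 118, 125, 132, 146, 160, 172, 184]

Fragments:
  [0,6): 6 bp
  [6,18): 12 bp
  [18,27): 9 bp
  [27,40): 13 bp
  [40,48): 8 bp
  [48,55): 7 bp
  [55,66): 11 bp
  [66,77): 11 bp
  [77,91): 14 bp
  [91,102): 11 bp
  [102,118): 16 bp
  [118,125): 7 bp
  [125,132): 7 bp
  [132,146): 14 bp
  [146,160): 14 bp
  [160,172): 12 bp
  [172,184): 12 bp
  [184,192): 8 bp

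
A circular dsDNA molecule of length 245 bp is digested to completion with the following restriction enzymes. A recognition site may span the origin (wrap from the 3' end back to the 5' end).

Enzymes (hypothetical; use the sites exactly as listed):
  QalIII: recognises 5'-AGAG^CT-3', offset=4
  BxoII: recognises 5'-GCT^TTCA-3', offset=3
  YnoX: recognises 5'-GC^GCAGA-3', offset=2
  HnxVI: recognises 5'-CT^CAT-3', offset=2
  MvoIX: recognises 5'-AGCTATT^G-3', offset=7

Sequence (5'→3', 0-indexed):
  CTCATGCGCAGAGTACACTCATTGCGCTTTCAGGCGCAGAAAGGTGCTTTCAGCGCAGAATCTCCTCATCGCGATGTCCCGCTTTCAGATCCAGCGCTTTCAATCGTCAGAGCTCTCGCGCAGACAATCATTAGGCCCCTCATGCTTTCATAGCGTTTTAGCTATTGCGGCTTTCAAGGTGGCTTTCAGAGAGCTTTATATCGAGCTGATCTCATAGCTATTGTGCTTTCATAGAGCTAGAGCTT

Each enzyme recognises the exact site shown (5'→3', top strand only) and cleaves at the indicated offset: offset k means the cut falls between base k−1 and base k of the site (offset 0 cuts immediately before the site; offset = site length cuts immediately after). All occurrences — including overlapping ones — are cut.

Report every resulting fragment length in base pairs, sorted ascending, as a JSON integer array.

[5,5,5,6,6,6,6,7,7,9,9,9,10,12,12,12,13,14,15,17,19,20,21]

Site scan:
  QalIII (AGAGCT, off=4): starts [108, 189, 232, 238] → cuts [112, 193, 236, 242]
  BxoII (GCTTTCA, off=3): starts [25, 45, 80, 95, 143, 169, 181, 224] → cuts [28, 48, 83, 98, 146, 172, 184, 227]
  YnoX (GCGCAGA, off=2): starts [5, 33, 52, 117] → cuts [7, 35, 54, 119]
  HnxVI (CTCAT, off=2): starts [0, 17, 64, 138, 210] → cuts [2, 19, 66, 140, 212]
  MvoIX (AGCTATTG, off=7): starts [159, 215] → cuts [166, 222]

Pooled cuts: [2, 7, 19, 28, 35, 48, 54, 66, 83, 98, 112, 119, 140, 146, 166, 172, 184, 193, 212, 222, 227, 236, 242]

Fragments:
  2→7: 5 bp
  7→19: 12 bp
  19→28: 9 bp
  28→35: 7 bp
  35→48: 13 bp
  48→54: 6 bp
  54→66: 12 bp
  66→83: 17 bp
  83→98: 15 bp
  98→112: 14 bp
  112→119: 7 bp
  119→140: 21 bp
  140→146: 6 bp
  146→166: 20 bp
  166→172: 6 bp
  172→184: 12 bp
  184→193: 9 bp
  193→212: 19 bp
  212→222: 10 bp
  222→227: 5 bp
  227→236: 9 bp
  236→242: 6 bp
  242→2 (wrap): 245-242+2 = 5 bp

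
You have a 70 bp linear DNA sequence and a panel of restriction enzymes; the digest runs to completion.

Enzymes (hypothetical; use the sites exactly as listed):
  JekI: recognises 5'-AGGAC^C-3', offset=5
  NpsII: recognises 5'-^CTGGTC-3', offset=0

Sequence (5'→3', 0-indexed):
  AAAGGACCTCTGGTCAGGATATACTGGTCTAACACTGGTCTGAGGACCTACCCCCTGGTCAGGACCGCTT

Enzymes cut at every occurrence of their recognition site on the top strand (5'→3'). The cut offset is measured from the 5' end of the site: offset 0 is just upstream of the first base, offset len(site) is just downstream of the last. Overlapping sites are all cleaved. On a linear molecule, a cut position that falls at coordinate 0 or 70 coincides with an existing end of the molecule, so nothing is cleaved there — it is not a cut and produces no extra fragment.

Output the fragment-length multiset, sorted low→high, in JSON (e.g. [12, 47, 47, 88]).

[2,5,7,7,11,11,13,14]

Scan for sites:
  JekI AGGACC/5: at [2, 42, 60] ⇒ [7, 47, 65]
  NpsII CTGGTC/0: at [9, 23, 34, 54] ⇒ [9, 23, 34, 54]

All cut coordinates (distinct, sorted): [7, 9, 23, 34, 47, 54, 65]

Fragments:
  [0,7): 7 bp
  [7,9): 2 bp
  [9,23): 14 bp
  [23,34): 11 bp
  [34,47): 13 bp
  [47,54): 7 bp
  [54,65): 11 bp
  [65,70): 5 bp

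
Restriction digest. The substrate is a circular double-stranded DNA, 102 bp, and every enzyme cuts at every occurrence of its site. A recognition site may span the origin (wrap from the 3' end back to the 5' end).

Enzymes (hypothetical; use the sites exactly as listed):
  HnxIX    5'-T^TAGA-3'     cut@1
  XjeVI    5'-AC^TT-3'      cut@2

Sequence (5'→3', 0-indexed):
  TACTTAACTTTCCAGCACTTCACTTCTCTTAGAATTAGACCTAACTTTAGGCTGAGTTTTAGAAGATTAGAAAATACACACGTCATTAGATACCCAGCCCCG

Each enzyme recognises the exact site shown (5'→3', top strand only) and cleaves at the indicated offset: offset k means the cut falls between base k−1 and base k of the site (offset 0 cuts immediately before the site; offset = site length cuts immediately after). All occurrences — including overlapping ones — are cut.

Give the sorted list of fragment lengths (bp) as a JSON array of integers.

[5,5,6,6,8,10,10,14,19,19]

Site scan:
  HnxIX TTAGA/1: at [28, 34, 58, 66, 85] ⇒ [29, 35, 59, 67, 86]
  XjeVI ACTT/2: at [1, 6, 16, 21, 43] ⇒ [3, 8, 18, 23, 45]

All cut coordinates (distinct, sorted): [3, 8, 18, 23, 29, 35, 45, 59, 67, 86]

Fragments:
  3→8: 5 bp
  8→18: 10 bp
  18→23: 5 bp
  23→29: 6 bp
  29→35: 6 bp
  35→45: 10 bp
  45→59: 14 bp
  59→67: 8 bp
  67→86: 19 bp
  86→3 (wrap): 102-86+3 = 19 bp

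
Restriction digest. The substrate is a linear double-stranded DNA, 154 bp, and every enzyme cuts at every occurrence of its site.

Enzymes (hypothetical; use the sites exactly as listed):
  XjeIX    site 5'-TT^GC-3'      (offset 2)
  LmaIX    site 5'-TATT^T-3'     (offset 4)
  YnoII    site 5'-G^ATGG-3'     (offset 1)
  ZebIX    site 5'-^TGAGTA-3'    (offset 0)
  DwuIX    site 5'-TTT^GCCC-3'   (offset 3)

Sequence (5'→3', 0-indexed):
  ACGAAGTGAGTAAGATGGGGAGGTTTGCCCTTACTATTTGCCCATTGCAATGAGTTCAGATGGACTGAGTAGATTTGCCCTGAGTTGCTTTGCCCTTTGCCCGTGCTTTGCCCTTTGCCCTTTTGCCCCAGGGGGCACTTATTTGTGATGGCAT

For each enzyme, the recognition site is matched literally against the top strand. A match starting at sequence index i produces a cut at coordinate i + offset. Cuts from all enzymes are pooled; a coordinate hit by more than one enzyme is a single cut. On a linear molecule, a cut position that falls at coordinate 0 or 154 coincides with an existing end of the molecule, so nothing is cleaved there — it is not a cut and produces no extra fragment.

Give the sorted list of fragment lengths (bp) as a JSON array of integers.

[1,4,5,6,6,7,7,7,7,8,8,10,11,11,12,12,13,19]

Per-enzyme occurrences:
  XjeIX TTGC/2: at [24, 37, 44, 74, 84, 89, 96, 107, 114, 122] ⇒ [26, 39, 46, 76, 86, 91, 98, 109, 116, 124]
  LmaIX TATTT/4: at [34, 139] ⇒ [38, 143]
  YnoII GATGG/1: at [13, 58, 146] ⇒ [14, 59, 147]
  ZebIX TGAGTA/0: at [6, 65] ⇒ [6, 65]
  DwuIX TTTGCCC/3: at [23, 36, 73, 88, 95, 106, 113, 121] ⇒ [26, 39, 76, 91, 98, 109, 116, 124]

Pooled cuts: [6, 14, 26, 38, 39, 46, 59, 65, 76, 86, 91, 98, 109, 116, 124, 143, 147]

Fragments:
  [0,6): 6 bp
  [6,14): 8 bp
  [14,26): 12 bp
  [26,38): 12 bp
  [38,39): 1 bp
  [39,46): 7 bp
  [46,59): 13 bp
  [59,65): 6 bp
  [65,76): 11 bp
  [76,86): 10 bp
  [86,91): 5 bp
  [91,98): 7 bp
  [98,109): 11 bp
  [109,116): 7 bp
  [116,124): 8 bp
  [124,143): 19 bp
  [143,147): 4 bp
  [147,154): 7 bp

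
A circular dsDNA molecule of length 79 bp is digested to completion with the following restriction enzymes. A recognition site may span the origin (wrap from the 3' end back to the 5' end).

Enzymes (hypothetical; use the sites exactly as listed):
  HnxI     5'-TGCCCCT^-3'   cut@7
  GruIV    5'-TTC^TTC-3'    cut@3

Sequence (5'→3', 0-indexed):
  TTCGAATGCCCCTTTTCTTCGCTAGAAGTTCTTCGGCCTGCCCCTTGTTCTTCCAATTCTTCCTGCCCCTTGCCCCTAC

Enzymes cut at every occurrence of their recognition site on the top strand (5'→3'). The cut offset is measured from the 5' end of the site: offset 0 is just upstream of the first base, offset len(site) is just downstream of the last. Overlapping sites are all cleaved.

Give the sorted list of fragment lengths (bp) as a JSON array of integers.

Per-enzyme occurrences:
  HnxI (TGCCCCT, off=7): starts [6, 38, 63, 70] → cuts [13, 45, 70, 77]
  GruIV (TTCTTC, off=3): starts [14, 28, 47, 56] → cuts [17, 31, 50, 59]

All cut coordinates (distinct, sorted): [13, 17, 31, 45, 50, 59, 70, 77]

Fragment lengths:
  13→17: 4 bp
  17→31: 14 bp
  31→45: 14 bp
  45→50: 5 bp
  50→59: 9 bp
  59→70: 11 bp
  70→77: 7 bp
  77→13 (wrap): 79-77+13 = 15 bp

[4,5,7,9,11,14,14,15]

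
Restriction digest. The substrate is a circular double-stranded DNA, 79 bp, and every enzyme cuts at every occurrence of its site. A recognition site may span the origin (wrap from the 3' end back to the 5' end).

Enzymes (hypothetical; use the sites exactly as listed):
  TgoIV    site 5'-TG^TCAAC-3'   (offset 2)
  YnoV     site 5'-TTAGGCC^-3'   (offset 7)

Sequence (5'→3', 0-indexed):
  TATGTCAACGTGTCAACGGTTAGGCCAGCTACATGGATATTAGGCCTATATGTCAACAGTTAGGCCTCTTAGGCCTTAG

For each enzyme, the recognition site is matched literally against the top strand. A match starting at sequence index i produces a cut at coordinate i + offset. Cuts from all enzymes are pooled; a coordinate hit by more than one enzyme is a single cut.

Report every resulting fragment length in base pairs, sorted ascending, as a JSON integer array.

[6,8,8,9,14,14,20]

Scan for sites:
  TgoIV TGTCAAC/2: at [2, 10, 50] ⇒ [4, 12, 52]
  YnoV TTAGGCC/7: at [19, 39, 59, 68] ⇒ [26, 46, 66, 75]

All cut coordinates (distinct, sorted): [4, 12, 26, 46, 52, 66, 75]

Fragment lengths:
  4→12: 8 bp
  12→26: 14 bp
  26→46: 20 bp
  46→52: 6 bp
  52→66: 14 bp
  66→75: 9 bp
  75→4 (wrap): 79-75+4 = 8 bp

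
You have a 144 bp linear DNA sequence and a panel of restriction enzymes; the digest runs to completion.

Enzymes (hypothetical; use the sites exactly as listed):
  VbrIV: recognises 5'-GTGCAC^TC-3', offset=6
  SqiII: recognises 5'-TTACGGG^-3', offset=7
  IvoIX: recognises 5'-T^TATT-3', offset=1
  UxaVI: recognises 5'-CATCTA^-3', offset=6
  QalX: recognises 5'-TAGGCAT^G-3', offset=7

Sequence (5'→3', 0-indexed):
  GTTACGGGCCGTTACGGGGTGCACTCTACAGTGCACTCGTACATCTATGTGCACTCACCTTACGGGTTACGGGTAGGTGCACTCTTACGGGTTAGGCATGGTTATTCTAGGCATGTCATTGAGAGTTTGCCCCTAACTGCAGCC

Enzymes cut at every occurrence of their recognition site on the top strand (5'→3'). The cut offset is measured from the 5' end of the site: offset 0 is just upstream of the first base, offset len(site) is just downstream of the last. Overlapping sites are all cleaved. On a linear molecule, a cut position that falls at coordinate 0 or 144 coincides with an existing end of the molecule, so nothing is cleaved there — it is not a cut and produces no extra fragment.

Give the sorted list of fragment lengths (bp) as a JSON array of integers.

Site scan:
  VbrIV GTGCACTC/6: at [18, 30, 48, 76] ⇒ [24, 36, 54, 82]
  SqiII TTACGGG/7: at [1, 11, 59, 66, 84] ⇒ [8, 18, 66, 73, 91]
  IvoIX TTATT/1: at [101] ⇒ [102]
  UxaVI CATCTA/6: at [41] ⇒ [47]
  QalX TAGGCATG/7: at [92, 107] ⇒ [99, 114]

All cut coordinates (distinct, sorted): [8, 18, 24, 36, 47, 54, 66, 73, 82, 91, 99, 102, 114]

Fragment lengths:
  [0,8): 8 bp
  [8,18): 10 bp
  [18,24): 6 bp
  [24,36): 12 bp
  [36,47): 11 bp
  [47,54): 7 bp
  [54,66): 12 bp
  [66,73): 7 bp
  [73,82): 9 bp
  [82,91): 9 bp
  [91,99): 8 bp
  [99,102): 3 bp
  [102,114): 12 bp
  [114,144): 30 bp

[3,6,7,7,8,8,9,9,10,11,12,12,12,30]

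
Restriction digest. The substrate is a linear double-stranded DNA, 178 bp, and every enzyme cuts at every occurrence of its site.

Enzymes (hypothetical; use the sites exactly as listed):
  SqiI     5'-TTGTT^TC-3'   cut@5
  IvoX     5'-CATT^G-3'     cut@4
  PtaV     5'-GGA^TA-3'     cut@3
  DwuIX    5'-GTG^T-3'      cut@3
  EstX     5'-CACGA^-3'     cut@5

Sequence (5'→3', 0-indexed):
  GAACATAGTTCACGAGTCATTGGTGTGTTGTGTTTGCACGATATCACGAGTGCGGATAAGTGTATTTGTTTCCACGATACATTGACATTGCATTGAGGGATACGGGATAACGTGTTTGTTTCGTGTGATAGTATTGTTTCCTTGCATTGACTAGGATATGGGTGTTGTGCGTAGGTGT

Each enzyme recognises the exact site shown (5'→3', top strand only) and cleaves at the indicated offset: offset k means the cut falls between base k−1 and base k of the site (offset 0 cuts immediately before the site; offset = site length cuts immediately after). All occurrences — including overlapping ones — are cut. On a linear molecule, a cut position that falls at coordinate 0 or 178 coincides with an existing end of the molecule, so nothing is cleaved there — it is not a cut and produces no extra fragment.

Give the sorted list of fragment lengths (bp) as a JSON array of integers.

Scan for sites:
  SqiI TTGTTTC/5: at [65, 115, 133] ⇒ [70, 120, 138]
  IvoX CATTG/4: at [17, 79, 85, 90, 144] ⇒ [21, 83, 89, 94, 148]
  PtaV GGATA/3: at [53, 97, 104, 153] ⇒ [56, 100, 107, 156]
  DwuIX GTGT/3: at [22, 24, 29, 59, 111, 122, 161, 174] ⇒ [25, 27, 32, 62, 114, 125, 164, 177]
  EstX CACGA/5: at [10, 36, 44, 72] ⇒ [15, 41, 49, 77]

Pooled cuts: [15, 21, 25, 27, 32, 41, 49, 56, 62, 70, 77, 83, 89, 94, 100, 107, 114, 120, 125, 138, 148, 156, 164, 177]

Fragments:
  [0,15): 15 bp
  [15,21): 6 bp
  [21,25): 4 bp
  [25,27): 2 bp
  [27,32): 5 bp
  [32,41): 9 bp
  [41,49): 8 bp
  [49,56): 7 bp
  [56,62): 6 bp
  [62,70): 8 bp
  [70,77): 7 bp
  [77,83): 6 bp
  [83,89): 6 bp
  [89,94): 5 bp
  [94,100): 6 bp
  [100,107): 7 bp
  [107,114): 7 bp
  [114,120): 6 bp
  [120,125): 5 bp
  [125,138): 13 bp
  [138,148): 10 bp
  [148,156): 8 bp
  [156,164): 8 bp
  [164,177): 13 bp
  [177,178): 1 bp

[1,2,4,5,5,5,6,6,6,6,6,6,7,7,7,7,8,8,8,8,9,10,13,13,15]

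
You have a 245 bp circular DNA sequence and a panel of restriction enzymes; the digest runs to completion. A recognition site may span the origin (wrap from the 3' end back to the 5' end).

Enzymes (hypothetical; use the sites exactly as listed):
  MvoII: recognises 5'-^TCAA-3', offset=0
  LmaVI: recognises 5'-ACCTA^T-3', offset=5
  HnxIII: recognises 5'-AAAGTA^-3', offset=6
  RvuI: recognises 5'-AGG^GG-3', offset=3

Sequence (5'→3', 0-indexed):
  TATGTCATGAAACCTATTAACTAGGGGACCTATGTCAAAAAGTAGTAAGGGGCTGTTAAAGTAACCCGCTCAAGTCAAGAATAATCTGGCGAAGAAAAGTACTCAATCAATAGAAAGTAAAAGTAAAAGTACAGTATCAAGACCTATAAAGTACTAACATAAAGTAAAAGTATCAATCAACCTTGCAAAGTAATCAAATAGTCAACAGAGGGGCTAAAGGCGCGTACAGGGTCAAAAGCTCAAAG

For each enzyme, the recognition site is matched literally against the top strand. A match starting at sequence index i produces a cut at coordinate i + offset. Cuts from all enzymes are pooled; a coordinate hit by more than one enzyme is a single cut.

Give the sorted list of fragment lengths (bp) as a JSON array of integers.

Per-enzyme occurrences:
  MvoII TCAA/0: at [34, 69, 74, 102, 106, 136, 172, 176, 193, 201, 231, 239] ⇒ [34, 69, 74, 102, 106, 136, 172, 176, 193, 201, 231, 239]
  LmaVI ACCTAT/5: at [11, 27, 141] ⇒ [16, 32, 146]
  HnxIII AAAGTA/6: at [38, 57, 95, 113, 119, 125, 147, 160, 166, 186, 241] ⇒ [2, 44, 63, 101, 119, 125, 131, 153, 166, 172, 192]
  RvuI AGGGG/3: at [22, 47, 208] ⇒ [25, 50, 211]

Pooled cuts: [2, 16, 25, 32, 34, 44, 50, 63, 69, 74, 101, 102, 106, 119, 125, 131, 136, 146, 153, 166, 172, 176, 192, 193, 201, 211, 231, 239]

Fragments:
  2→16: 14 bp
  16→25: 9 bp
  25→32: 7 bp
  32→34: 2 bp
  34→44: 10 bp
  44→50: 6 bp
  50→63: 13 bp
  63→69: 6 bp
  69→74: 5 bp
  74→101: 27 bp
  101→102: 1 bp
  102→106: 4 bp
  106→119: 13 bp
  119→125: 6 bp
  125→131: 6 bp
  131→136: 5 bp
  136→146: 10 bp
  146→153: 7 bp
  153→166: 13 bp
  166→172: 6 bp
  172→176: 4 bp
  176→192: 16 bp
  192→193: 1 bp
  193→201: 8 bp
  201→211: 10 bp
  211→231: 20 bp
  231→239: 8 bp
  239→2 (wrap): 245-239+2 = 8 bp

[1,1,2,4,4,5,5,6,6,6,6,6,7,7,8,8,8,9,10,10,10,13,13,13,14,16,20,27]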